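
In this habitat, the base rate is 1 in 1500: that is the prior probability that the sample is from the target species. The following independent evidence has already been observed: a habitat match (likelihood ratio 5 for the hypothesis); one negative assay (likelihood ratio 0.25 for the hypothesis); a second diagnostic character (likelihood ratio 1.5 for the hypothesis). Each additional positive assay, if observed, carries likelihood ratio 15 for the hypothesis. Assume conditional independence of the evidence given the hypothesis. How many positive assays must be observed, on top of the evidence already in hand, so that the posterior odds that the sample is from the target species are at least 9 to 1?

Prior odds = (1/1500)/(1499/1500) = 1/1499.
Combined Bayes factor of the evidence already in hand = 5 × 0.25 × 1.5 = 1.875.
Odds after that evidence = (1/1499) × 1.875 = 15/11992.
Target odds = 9.
Need 15ⁿ ≥ 9 ÷ (15/11992) = 7195.2.
15³ = 3375 falls short of 7195.2 but 15⁴ = 50625 reaches it, so n = 4.

4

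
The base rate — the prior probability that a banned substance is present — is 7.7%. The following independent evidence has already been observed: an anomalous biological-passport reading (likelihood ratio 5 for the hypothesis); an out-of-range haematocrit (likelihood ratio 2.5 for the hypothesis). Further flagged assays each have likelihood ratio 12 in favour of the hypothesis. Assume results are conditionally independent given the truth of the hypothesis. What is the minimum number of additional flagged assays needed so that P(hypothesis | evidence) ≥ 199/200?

3

Prior odds = 0.077/0.923 = 77/923.
Combined Bayes factor of the evidence already in hand = 5 × 2.5 = 12.5.
Odds after that evidence = (77/923) × 12.5 = 1925/1846.
Target odds = 0.995/0.005 = 199.
Need 12ⁿ ≥ 199 ÷ (1925/1846) = 367354/1925.
12² = 144 falls short of 367354/1925 but 12³ = 1728 reaches it, so n = 3.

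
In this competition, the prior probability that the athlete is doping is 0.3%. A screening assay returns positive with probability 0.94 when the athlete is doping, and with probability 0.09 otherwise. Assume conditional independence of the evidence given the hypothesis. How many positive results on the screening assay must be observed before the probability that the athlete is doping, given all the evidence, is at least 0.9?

4

Prior odds: 0.003 ÷ 0.997 = 3/997.
Likelihood ratio of a positive result = 0.94/0.09 = 94/9.
Target posterior odds = 0.9/0.1 = 9.
Need (3/997) × (94/9)ⁿ ≥ 9, i.e. (94/9)ⁿ ≥ 2991.
(94/9)³ = 830584/729 falls short of 2991 but (94/9)⁴ = 78074896/6561 reaches it, so n = 4.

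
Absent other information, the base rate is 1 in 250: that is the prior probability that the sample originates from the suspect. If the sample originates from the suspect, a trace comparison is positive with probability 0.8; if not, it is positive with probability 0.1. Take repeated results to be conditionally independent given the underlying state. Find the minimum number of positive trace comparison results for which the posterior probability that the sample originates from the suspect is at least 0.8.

Prior odds: 0.004 ÷ 0.996 = 1/249.
Likelihood ratio of a positive = 0.8/0.1 = 8.
Target posterior odds = 0.8/0.2 = 4.
Require 8ⁿ ≥ 4 ÷ (1/249) = 996.
8³ = 512 falls short of 996 but 8⁴ = 4096 reaches it, so n = 4.

4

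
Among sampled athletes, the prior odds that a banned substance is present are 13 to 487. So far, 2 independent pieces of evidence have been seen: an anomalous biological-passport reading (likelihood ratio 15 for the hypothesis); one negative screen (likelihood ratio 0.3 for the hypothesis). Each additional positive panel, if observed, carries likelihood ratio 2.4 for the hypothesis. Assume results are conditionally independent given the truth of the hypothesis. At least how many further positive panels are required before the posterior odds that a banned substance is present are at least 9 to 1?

5

Prior odds = 13/487.
Combined Bayes factor of the evidence already in hand = 15 × 0.3 = 4.5.
Odds after that evidence = (13/487) × 4.5 = 117/974.
Target odds = 9.
Need 2.4ⁿ ≥ 9 ÷ (117/974) = 974/13.
2.4⁴ = 33.1776 falls short of 974/13 but 2.4⁵ = 79.62624 reaches it, so n = 5.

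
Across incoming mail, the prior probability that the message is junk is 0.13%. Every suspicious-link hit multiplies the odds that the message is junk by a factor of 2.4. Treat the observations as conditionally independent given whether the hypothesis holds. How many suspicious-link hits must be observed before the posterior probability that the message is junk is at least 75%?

9

Prior odds: 0.0013 ÷ 0.9987 = 13/9987.
Likelihood ratio per suspicious-link hit = 2.4.
Target posterior odds = 0.75/0.25 = 3.
Need (13/9987) × 2.4ⁿ ≥ 3, i.e. 2.4ⁿ ≥ 29961/13.
2.4⁸ = 429981696/390625 falls short of 29961/13 but 2.4⁹ ≈2641.81 reaches it, so n = 9.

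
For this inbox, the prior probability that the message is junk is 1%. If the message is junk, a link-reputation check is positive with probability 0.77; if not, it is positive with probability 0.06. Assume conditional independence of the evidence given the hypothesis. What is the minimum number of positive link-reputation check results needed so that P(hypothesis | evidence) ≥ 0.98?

Prior odds = 0.01/0.99 = 1/99.
Likelihood ratio of a positive = 0.77/0.06 = 77/6.
Target odds: 0.98 ÷ 0.02 = 49.
Require (77/6)ⁿ ≥ 49 ÷ (1/99) = 4851.
(77/6)³ = 456533/216 falls short of 4851 but (77/6)⁴ = 35153041/1296 reaches it, so n = 4.

4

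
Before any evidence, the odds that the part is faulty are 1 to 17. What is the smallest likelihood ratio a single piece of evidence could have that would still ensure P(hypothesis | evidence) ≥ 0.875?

119

Prior odds = 1/17.
Target odds = 0.875/0.125 = 7.
Required Bayes factor = 7 ÷ (1/17) = 119.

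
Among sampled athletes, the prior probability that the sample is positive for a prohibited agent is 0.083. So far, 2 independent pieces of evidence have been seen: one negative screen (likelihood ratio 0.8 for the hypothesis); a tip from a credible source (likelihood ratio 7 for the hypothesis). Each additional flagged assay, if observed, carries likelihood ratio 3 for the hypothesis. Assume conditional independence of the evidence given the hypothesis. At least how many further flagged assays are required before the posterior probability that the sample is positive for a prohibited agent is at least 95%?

4

Prior odds = 0.083/0.917 = 83/917.
Combined Bayes factor of the evidence already in hand = 0.8 × 7 = 5.6.
Odds after that evidence = (83/917) × 5.6 = 332/655.
Target odds = 0.95/0.05 = 19.
Need 3ⁿ ≥ 19 ÷ (332/655) = 12445/332.
3³ = 27 falls short of 12445/332 but 3⁴ = 81 reaches it, so n = 4.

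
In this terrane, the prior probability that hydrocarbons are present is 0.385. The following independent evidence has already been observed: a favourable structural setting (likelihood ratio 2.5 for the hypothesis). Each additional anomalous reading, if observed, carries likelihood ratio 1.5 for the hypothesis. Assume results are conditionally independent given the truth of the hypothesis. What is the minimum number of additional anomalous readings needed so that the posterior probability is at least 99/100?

Prior odds = 0.385/0.615 = 77/123.
Bayes factor of the evidence already in hand = 2.5.
Odds after that evidence = (77/123) × 2.5 = 385/246.
Target odds = 0.99/0.01 = 99.
Need 1.5ⁿ ≥ 99 ÷ (385/246) = 2214/35.
1.5¹⁰ = 59049/1024 falls short of 2214/35 but 1.5¹¹ = 177147/2048 reaches it, so n = 11.

11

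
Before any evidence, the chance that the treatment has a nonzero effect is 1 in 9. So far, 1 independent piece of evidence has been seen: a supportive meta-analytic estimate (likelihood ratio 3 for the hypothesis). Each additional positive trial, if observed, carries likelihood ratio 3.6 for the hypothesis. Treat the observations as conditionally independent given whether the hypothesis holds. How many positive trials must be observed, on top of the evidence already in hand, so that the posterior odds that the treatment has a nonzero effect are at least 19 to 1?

4

Prior odds = (1/9)/(8/9) = 0.125.
Bayes factor of the evidence already in hand = 3.
Odds after that evidence = 0.125 × 3 = 0.375.
Target odds = 19.
Need 3.6ⁿ ≥ 19 ÷ 0.375 = 152/3.
3.6³ = 46.656 falls short of 152/3 but 3.6⁴ = 167.9616 reaches it, so n = 4.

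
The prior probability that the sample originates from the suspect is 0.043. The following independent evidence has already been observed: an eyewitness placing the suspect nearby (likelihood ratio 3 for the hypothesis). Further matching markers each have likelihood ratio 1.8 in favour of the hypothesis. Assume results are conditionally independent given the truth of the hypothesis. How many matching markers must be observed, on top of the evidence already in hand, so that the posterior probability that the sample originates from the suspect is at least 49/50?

Prior odds = 0.043/0.957 = 43/957.
Bayes factor of the evidence already in hand = 3.
Odds after that evidence = (43/957) × 3 = 43/319.
Target odds = 0.98/0.02 = 49.
Need 1.8ⁿ ≥ 49 ÷ (43/319) = 15631/43.
1.8¹⁰ ≈357.047 falls short of 15631/43 but 1.8¹¹ ≈642.684 reaches it, so n = 11.

11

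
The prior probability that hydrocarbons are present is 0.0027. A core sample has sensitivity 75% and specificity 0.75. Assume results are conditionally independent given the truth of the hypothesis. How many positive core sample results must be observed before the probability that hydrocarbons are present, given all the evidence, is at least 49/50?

Prior odds: 0.0027 ÷ 0.9973 = 27/9973.
False-positive rate = 1 − 0.75 = 0.25; likelihood ratio of a positive = 0.75/0.25 = 3.
Target odds: 0.98 ÷ 0.02 = 49.
Require 3ⁿ ≥ 49 ÷ (27/9973) = 488677/27.
3⁸ = 6561 falls short of 488677/27 but 3⁹ = 19683 reaches it, so n = 9.

9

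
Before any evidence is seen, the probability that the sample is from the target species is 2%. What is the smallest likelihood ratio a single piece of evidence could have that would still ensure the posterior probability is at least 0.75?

Prior odds = 0.02/0.98 = 1/49.
Target odds = 0.75/0.25 = 3.
Required Bayes factor = 3 ÷ (1/49) = 147.

147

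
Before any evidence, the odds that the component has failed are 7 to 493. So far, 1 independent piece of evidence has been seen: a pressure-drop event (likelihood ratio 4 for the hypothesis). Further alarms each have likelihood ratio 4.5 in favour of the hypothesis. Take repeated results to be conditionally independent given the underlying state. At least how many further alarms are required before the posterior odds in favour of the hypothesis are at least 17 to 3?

4

Prior odds = 7/493.
Bayes factor of the evidence already in hand = 4.
Odds after that evidence = (7/493) × 4 = 28/493.
Target odds = 17/3.
Need 4.5ⁿ ≥ 17/3 ÷ (28/493) = 8381/84.
4.5³ = 91.125 falls short of 8381/84 but 4.5⁴ = 410.0625 reaches it, so n = 4.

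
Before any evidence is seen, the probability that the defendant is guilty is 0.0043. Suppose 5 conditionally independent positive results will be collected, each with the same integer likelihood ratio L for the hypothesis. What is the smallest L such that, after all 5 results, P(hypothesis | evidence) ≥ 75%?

Prior odds = 0.0043/0.9957 = 43/9957.
Target odds = 0.75/0.25 = 3.
Need L⁵ ≥ 3 ÷ (43/9957) = 29871/43.
3⁵ = 243 < 29871/43 ≤ 1024 = 4⁵, so L = 4.

4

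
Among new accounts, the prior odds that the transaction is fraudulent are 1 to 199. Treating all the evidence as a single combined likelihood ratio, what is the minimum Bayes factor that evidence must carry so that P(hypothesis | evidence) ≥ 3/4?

Prior odds = 1/199.
Target odds = 0.75/0.25 = 3.
Required Bayes factor = 3 ÷ (1/199) = 597.

597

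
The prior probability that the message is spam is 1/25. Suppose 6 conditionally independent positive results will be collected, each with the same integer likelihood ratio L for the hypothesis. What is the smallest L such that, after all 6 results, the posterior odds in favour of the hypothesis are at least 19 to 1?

Prior odds = 0.04/0.96 = 1/24.
Target odds = 19.
Need L⁶ ≥ 19 ÷ (1/24) = 456.
2⁶ = 64 < 456 ≤ 729 = 3⁶, so L = 3.

3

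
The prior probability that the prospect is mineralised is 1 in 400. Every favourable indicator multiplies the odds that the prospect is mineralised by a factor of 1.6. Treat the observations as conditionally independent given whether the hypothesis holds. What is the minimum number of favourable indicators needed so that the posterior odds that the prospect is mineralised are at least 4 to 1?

Prior odds: 0.0025 ÷ 0.9975 = 1/399.
Likelihood ratio per favourable indicator = 1.6.
Target odds = 4.
Require 1.6ⁿ ≥ 4 ÷ (1/399) = 1596.
1.6¹⁵ ≈1152.92 falls short of 1596 but 1.6¹⁶ ≈1844.67 reaches it, so n = 16.

16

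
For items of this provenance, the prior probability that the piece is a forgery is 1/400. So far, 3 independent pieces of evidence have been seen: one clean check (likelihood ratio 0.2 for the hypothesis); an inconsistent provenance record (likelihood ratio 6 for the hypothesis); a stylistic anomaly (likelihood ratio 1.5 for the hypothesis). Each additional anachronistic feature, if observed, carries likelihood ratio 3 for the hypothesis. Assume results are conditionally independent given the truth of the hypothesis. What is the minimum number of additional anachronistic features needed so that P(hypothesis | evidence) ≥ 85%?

Prior odds = 0.0025/0.9975 = 1/399.
Combined Bayes factor of the evidence already in hand = 0.2 × 6 × 1.5 = 1.8.
Odds after that evidence = (1/399) × 1.8 = 3/665.
Target odds = 0.85/0.15 = 17/3.
Need 3ⁿ ≥ 17/3 ÷ (3/665) = 11305/9.
3⁶ = 729 falls short of 11305/9 but 3⁷ = 2187 reaches it, so n = 7.

7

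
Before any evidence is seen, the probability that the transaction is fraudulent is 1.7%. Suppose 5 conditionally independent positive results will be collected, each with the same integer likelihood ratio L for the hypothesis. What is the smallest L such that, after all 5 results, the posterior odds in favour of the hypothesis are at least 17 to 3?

4

Prior odds = 0.017/0.983 = 17/983.
Target odds = 17/3.
Need L⁵ ≥ 17/3 ÷ (17/983) = 983/3.
3⁵ = 243 < 983/3 ≤ 1024 = 4⁵, so L = 4.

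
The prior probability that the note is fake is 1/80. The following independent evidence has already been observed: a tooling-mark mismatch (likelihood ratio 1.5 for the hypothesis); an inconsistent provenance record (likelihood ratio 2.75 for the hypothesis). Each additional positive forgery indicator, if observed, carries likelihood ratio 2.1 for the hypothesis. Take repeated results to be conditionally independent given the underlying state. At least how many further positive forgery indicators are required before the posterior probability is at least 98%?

10

Prior odds = 0.0125/0.9875 = 1/79.
Combined Bayes factor of the evidence already in hand = 1.5 × 2.75 = 4.125.
Odds after that evidence = (1/79) × 4.125 = 33/632.
Target odds = 0.98/0.02 = 49.
Need 2.1ⁿ ≥ 49 ÷ (33/632) = 30968/33.
2.1⁹ ≈794.28 falls short of 30968/33 but 2.1¹⁰ ≈1667.99 reaches it, so n = 10.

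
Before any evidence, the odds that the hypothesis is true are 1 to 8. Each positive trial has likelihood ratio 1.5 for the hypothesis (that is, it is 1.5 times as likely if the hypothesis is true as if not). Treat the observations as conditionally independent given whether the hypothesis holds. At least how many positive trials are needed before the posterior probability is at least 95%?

Prior odds = 0.125.
Likelihood ratio per positive trial = 1.5.
Target odds: 0.95 ÷ 0.05 = 19.
Need 0.125 × 1.5ⁿ ≥ 19, i.e. 1.5ⁿ ≥ 152.
1.5¹² = 531441/4096 falls short of 152 but 1.5¹³ = 1594323/8192 reaches it, so n = 13.

13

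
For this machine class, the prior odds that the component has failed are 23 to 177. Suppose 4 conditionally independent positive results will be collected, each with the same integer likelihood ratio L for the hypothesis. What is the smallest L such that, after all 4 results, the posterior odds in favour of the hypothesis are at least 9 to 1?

Prior odds = 23/177.
Target odds = 9.
Need L⁴ ≥ 9 ÷ (23/177) = 1593/23.
2⁴ = 16 < 1593/23 ≤ 81 = 3⁴, so L = 3.

3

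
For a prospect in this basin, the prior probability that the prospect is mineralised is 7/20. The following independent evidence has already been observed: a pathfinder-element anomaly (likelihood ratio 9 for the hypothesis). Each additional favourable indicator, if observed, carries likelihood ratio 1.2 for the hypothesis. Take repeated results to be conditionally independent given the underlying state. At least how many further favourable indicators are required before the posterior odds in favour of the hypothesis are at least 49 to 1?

13

Prior odds = 0.35/0.65 = 7/13.
Bayes factor of the evidence already in hand = 9.
Odds after that evidence = (7/13) × 9 = 63/13.
Target odds = 49.
Need 1.2ⁿ ≥ 49 ÷ (63/13) = 91/9.
1.2¹² ≈8.9161 falls short of 91/9 but 1.2¹³ ≈10.6993 reaches it, so n = 13.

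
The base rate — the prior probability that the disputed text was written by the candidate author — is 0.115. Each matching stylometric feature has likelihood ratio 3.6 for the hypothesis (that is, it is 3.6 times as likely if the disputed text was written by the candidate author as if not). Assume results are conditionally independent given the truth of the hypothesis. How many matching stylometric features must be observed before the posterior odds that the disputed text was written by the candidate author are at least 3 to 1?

3

Prior odds = 0.115/0.885 = 23/177.
Likelihood ratio per matching stylometric feature = 3.6.
Target odds = 3.
Require 3.6ⁿ ≥ 3 ÷ (23/177) = 531/23.
3.6² = 12.96 falls short of 531/23 but 3.6³ = 46.656 reaches it, so n = 3.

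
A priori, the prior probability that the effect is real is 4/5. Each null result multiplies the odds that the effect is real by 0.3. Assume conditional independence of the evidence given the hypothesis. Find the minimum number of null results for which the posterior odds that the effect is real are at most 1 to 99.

5

Prior odds: 0.8 ÷ 0.2 = 4.
Likelihood ratio per null result = 0.3.
Target odds = 1/99.
Need 4 × 0.3ⁿ ≤ 1/99, i.e. 0.3ⁿ ≤ 1/396.
0.3⁴ = 0.0081 is still above 1/396 but 0.3⁵ = 243/100000 is at or below it, so n = 5.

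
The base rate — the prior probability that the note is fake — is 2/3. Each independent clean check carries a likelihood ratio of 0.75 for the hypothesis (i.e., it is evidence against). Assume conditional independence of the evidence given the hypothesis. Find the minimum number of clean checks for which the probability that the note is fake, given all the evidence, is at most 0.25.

7

Prior odds = (2/3)/(1/3) = 2.
Likelihood ratio per clean check = 0.75.
Target odds: 0.25 ÷ 0.75 = 1/3.
Require 0.75ⁿ ≤ 1/3 ÷ 2 = 1/6.
0.75⁶ = 729/4096 is still above 1/6 but 0.75⁷ = 2187/16384 is at or below it, so n = 7.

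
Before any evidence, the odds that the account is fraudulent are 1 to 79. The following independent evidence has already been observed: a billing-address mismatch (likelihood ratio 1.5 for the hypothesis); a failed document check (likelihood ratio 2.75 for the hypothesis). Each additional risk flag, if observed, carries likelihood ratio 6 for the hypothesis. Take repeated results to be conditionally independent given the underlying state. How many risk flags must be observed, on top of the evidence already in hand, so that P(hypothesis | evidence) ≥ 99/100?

Prior odds = 1/79.
Combined Bayes factor of the evidence already in hand = 1.5 × 2.75 = 4.125.
Odds after that evidence = (1/79) × 4.125 = 33/632.
Target odds = 0.99/0.01 = 99.
Need 6ⁿ ≥ 99 ÷ (33/632) = 1896.
6⁴ = 1296 falls short of 1896 but 6⁵ = 7776 reaches it, so n = 5.

5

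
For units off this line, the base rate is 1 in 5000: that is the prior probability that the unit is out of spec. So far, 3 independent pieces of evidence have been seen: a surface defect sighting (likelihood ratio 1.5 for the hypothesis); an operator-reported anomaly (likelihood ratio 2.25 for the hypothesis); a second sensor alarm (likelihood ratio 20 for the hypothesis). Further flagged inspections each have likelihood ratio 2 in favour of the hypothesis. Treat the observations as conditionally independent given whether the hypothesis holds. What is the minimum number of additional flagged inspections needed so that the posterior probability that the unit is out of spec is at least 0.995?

14

Prior odds = 0.0002/0.9998 = 1/4999.
Combined Bayes factor of the evidence already in hand = 1.5 × 2.25 × 20 = 67.5.
Odds after that evidence = (1/4999) × 67.5 = 135/9998.
Target odds = 0.995/0.005 = 199.
Need 2ⁿ ≥ 199 ÷ (135/9998) = 1989602/135.
2¹³ = 8192 falls short of 1989602/135 but 2¹⁴ = 16384 reaches it, so n = 14.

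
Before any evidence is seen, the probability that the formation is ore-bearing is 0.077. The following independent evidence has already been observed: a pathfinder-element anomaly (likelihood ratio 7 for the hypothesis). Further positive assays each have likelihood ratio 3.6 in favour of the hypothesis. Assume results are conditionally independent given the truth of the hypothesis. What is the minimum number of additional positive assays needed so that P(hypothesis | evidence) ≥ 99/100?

Prior odds = 0.077/0.923 = 77/923.
Bayes factor of the evidence already in hand = 7.
Odds after that evidence = (77/923) × 7 = 539/923.
Target odds = 0.99/0.01 = 99.
Need 3.6ⁿ ≥ 99 ÷ (539/923) = 8307/49.
3.6⁴ = 167.9616 falls short of 8307/49 but 3.6⁵ = 604.66176 reaches it, so n = 5.

5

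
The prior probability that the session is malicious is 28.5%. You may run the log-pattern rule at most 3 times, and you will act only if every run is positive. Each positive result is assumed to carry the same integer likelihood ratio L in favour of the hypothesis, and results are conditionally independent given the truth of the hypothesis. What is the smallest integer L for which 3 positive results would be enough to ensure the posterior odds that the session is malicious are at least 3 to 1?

2

Prior odds = 0.285/0.715 = 57/143.
Target odds = 3.
Need L³ ≥ 3 ÷ (57/143) = 143/19.
1³ = 1 < 143/19 ≤ 8 = 2³, so L = 2.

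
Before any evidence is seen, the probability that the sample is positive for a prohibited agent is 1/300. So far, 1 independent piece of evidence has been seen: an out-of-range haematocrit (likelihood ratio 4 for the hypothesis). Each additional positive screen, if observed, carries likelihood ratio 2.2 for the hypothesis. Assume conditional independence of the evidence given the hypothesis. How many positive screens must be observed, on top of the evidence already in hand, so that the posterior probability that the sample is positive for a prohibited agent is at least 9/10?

Prior odds = (1/300)/(299/300) = 1/299.
Bayes factor of the evidence already in hand = 4.
Odds after that evidence = (1/299) × 4 = 4/299.
Target odds = 0.9/0.1 = 9.
Need 2.2ⁿ ≥ 9 ÷ (4/299) = 672.75.
2.2⁸ = 214358881/390625 falls short of 672.75 but 2.2⁹ ≈1207.27 reaches it, so n = 9.

9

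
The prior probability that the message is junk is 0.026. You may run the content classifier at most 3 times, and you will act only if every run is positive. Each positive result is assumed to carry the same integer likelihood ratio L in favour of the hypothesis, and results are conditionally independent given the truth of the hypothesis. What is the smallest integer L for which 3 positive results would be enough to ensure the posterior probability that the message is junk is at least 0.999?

34

Prior odds = 0.026/0.974 = 13/487.
Target odds = 0.999/0.001 = 999.
Need L³ ≥ 999 ÷ (13/487) = 486513/13.
33³ = 35937 < 486513/13 ≤ 39304 = 34³, so L = 34.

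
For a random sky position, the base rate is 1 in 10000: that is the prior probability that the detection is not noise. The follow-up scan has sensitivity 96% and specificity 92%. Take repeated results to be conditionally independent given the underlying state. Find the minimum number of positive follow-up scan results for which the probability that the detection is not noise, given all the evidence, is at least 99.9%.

7

Prior odds = 0.0001/0.9999 = 1/9999.
False-positive rate = 1 − 0.92 = 0.08; likelihood ratio of a positive = 0.96/0.08 = 12.
Target posterior odds = 0.999/0.001 = 999.
Require 12ⁿ ≥ 999 ÷ (1/9999) = 9989001.
12⁶ = 2985984 falls short of 9989001 but 12⁷ = 35831808 reaches it, so n = 7.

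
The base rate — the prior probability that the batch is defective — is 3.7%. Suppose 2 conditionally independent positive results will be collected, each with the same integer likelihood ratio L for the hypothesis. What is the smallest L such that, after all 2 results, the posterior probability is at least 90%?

16

Prior odds = 0.037/0.963 = 37/963.
Target odds = 0.9/0.1 = 9.
Need L² ≥ 9 ÷ (37/963) = 8667/37.
15² = 225 < 8667/37 ≤ 256 = 16², so L = 16.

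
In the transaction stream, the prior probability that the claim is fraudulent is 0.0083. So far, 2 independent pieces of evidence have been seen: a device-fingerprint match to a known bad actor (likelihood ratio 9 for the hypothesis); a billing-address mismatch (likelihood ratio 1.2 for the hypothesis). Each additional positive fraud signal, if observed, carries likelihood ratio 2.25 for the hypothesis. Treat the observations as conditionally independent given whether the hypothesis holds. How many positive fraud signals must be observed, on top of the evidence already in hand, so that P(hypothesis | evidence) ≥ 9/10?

Prior odds = 0.0083/0.9917 = 83/9917.
Combined Bayes factor of the evidence already in hand = 9 × 1.2 = 10.8.
Odds after that evidence = (83/9917) × 10.8 = 4482/49585.
Target odds = 0.9/0.1 = 9.
Need 2.25ⁿ ≥ 9 ÷ (4482/49585) = 49585/498.
2.25⁵ = 59049/1024 falls short of 49585/498 but 2.25⁶ = 531441/4096 reaches it, so n = 6.

6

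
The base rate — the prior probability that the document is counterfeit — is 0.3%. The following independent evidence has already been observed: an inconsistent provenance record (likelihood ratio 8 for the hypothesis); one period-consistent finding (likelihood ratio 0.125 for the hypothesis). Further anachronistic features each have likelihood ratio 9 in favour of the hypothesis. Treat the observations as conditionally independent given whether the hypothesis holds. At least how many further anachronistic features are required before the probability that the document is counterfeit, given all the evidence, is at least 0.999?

6

Prior odds = 0.003/0.997 = 3/997.
Combined Bayes factor of the evidence already in hand = 8 × 0.125 = 1.
Odds after that evidence = (3/997) × 1 = 3/997.
Target odds = 0.999/0.001 = 999.
Need 9ⁿ ≥ 999 ÷ (3/997) = 332001.
9⁵ = 59049 falls short of 332001 but 9⁶ = 531441 reaches it, so n = 6.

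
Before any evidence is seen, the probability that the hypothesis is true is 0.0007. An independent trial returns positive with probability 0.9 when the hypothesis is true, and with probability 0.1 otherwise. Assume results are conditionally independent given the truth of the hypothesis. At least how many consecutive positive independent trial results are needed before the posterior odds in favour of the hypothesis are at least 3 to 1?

Prior odds = 0.0007/0.9993 = 7/9993.
Likelihood ratio of a positive result = 0.9/0.1 = 9.
Target odds = 3.
Require 9ⁿ ≥ 3 ÷ (7/9993) = 29979/7.
9³ = 729 falls short of 29979/7 but 9⁴ = 6561 reaches it, so n = 4.

4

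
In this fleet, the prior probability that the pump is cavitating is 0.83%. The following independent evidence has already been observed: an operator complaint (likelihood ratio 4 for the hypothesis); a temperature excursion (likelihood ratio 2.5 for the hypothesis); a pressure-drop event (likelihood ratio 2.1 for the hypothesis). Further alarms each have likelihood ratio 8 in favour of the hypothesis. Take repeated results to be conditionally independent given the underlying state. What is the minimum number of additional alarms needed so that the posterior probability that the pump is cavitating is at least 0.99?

4

Prior odds = 0.0083/0.9917 = 83/9917.
Combined Bayes factor of the evidence already in hand = 4 × 2.5 × 2.1 = 21.
Odds after that evidence = (83/9917) × 21 = 1743/9917.
Target odds = 0.99/0.01 = 99.
Need 8ⁿ ≥ 99 ÷ (1743/9917) = 327261/581.
8³ = 512 falls short of 327261/581 but 8⁴ = 4096 reaches it, so n = 4.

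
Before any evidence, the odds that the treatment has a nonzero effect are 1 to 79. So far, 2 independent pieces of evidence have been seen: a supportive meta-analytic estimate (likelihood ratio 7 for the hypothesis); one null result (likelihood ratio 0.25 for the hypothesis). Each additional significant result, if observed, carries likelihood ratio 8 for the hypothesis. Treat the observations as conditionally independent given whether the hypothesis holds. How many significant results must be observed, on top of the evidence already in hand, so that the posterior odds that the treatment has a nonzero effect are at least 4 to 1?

3

Prior odds = 1/79.
Combined Bayes factor of the evidence already in hand = 7 × 0.25 = 1.75.
Odds after that evidence = (1/79) × 1.75 = 7/316.
Target odds = 4.
Need 8ⁿ ≥ 4 ÷ (7/316) = 1264/7.
8² = 64 falls short of 1264/7 but 8³ = 512 reaches it, so n = 3.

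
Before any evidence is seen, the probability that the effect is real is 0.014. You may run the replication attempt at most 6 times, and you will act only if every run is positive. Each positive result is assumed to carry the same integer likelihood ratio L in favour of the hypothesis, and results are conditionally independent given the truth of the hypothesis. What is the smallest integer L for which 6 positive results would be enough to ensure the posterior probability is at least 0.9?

3

Prior odds = 0.014/0.986 = 7/493.
Target odds = 0.9/0.1 = 9.
Need L⁶ ≥ 9 ÷ (7/493) = 4437/7.
2⁶ = 64 < 4437/7 ≤ 729 = 3⁶, so L = 3.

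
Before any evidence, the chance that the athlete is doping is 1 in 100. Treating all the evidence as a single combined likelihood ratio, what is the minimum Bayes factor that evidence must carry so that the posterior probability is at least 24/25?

2376

Prior odds = 0.01/0.99 = 1/99.
Target odds = 0.96/0.04 = 24.
Required Bayes factor = 24 ÷ (1/99) = 2376.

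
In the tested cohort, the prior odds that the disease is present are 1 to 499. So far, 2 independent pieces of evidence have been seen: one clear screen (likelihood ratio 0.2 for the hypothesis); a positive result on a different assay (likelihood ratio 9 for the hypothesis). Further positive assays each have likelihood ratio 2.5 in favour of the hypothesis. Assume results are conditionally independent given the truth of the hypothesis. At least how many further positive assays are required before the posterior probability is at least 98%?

Prior odds = 1/499.
Combined Bayes factor of the evidence already in hand = 0.2 × 9 = 1.8.
Odds after that evidence = (1/499) × 1.8 = 9/2495.
Target odds = 0.98/0.02 = 49.
Need 2.5ⁿ ≥ 49 ÷ (9/2495) = 122255/9.
2.5¹⁰ = 9765625/1024 falls short of 122255/9 but 2.5¹¹ = 48828125/2048 reaches it, so n = 11.

11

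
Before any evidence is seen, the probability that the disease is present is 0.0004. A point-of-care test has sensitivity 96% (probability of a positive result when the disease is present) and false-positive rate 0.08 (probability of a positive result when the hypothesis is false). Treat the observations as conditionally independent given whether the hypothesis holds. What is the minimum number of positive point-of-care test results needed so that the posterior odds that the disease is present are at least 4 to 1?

Prior odds = 0.0004/0.9996 = 1/2499.
Likelihood ratio of a positive result = 0.96/0.08 = 12.
Target odds = 4.
Need (1/2499) × 12ⁿ ≥ 4, i.e. 12ⁿ ≥ 9996.
12³ = 1728 falls short of 9996 but 12⁴ = 20736 reaches it, so n = 4.

4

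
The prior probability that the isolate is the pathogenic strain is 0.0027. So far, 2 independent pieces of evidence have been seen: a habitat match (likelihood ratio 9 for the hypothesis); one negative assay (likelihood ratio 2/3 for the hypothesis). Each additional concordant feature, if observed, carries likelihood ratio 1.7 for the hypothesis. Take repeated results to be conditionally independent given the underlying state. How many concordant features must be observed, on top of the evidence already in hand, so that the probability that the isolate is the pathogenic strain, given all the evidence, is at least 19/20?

14

Prior odds = 0.0027/0.9973 = 27/9973.
Combined Bayes factor of the evidence already in hand = 9 × (2/3) = 6.
Odds after that evidence = (27/9973) × 6 = 162/9973.
Target odds = 0.95/0.05 = 19.
Need 1.7ⁿ ≥ 19 ÷ (162/9973) = 189487/162.
1.7¹³ ≈990.458 falls short of 189487/162 but 1.7¹⁴ ≈1683.78 reaches it, so n = 14.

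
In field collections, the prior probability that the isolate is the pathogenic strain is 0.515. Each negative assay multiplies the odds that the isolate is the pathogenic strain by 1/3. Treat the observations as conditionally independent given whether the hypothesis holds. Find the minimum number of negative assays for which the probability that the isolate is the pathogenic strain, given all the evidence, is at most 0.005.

5

Prior odds = 0.515/0.485 = 103/97.
Likelihood ratio per negative assay = 1/3.
Target posterior odds = 0.005/0.995 = 1/199.
Need (103/97) × (1/3)ⁿ ≤ 1/199, i.e. (1/3)ⁿ ≤ 97/20497.
(1/3)⁴ = 1/81 is still above 97/20497 but (1/3)⁵ = 1/243 is at or below it, so n = 5.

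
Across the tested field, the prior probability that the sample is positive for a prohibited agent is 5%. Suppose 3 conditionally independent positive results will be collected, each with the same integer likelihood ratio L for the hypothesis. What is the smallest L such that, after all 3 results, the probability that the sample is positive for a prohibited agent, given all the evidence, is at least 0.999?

Prior odds = 0.05/0.95 = 1/19.
Target odds = 0.999/0.001 = 999.
Need L³ ≥ 999 ÷ (1/19) = 18981.
26³ = 17576 < 18981 ≤ 19683 = 27³, so L = 27.

27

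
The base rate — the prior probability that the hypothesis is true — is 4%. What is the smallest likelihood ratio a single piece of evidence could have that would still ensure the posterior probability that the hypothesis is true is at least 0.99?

2376

Prior odds = 0.04/0.96 = 1/24.
Target odds = 0.99/0.01 = 99.
Required Bayes factor = 99 ÷ (1/24) = 2376.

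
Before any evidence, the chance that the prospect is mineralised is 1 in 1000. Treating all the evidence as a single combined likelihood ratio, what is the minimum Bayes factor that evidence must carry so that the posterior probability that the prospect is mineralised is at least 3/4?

Prior odds = 0.001/0.999 = 1/999.
Target odds = 0.75/0.25 = 3.
Required Bayes factor = 3 ÷ (1/999) = 2997.

2997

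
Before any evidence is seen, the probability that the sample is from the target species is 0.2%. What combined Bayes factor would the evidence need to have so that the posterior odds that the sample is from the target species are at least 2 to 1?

Prior odds = 0.002/0.998 = 1/499.
Target odds = 2.
Required Bayes factor = 2 ÷ (1/499) = 998.

998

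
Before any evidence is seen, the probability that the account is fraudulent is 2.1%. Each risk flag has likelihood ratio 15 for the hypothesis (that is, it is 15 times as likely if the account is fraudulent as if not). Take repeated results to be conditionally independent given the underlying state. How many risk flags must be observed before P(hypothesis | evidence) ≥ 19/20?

3

Prior odds: 0.021 ÷ 0.979 = 21/979.
Likelihood ratio per risk flag = 15.
Target posterior odds = 0.95/0.05 = 19.
Require 15ⁿ ≥ 19 ÷ (21/979) = 18601/21.
15² = 225 falls short of 18601/21 but 15³ = 3375 reaches it, so n = 3.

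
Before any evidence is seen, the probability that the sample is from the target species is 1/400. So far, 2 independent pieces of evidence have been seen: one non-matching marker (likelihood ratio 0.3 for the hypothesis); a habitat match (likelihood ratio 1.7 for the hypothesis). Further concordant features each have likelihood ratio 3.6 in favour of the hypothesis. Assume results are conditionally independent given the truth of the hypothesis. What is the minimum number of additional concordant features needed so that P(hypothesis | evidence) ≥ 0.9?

Prior odds = 0.0025/0.9975 = 1/399.
Combined Bayes factor of the evidence already in hand = 0.3 × 1.7 = 0.51.
Odds after that evidence = (1/399) × 0.51 = 17/13300.
Target odds = 0.9/0.1 = 9.
Need 3.6ⁿ ≥ 9 ÷ (17/13300) = 119700/17.
3.6⁶ = 34012224/15625 falls short of 119700/17 but 3.6⁷ = 612220032/78125 reaches it, so n = 7.

7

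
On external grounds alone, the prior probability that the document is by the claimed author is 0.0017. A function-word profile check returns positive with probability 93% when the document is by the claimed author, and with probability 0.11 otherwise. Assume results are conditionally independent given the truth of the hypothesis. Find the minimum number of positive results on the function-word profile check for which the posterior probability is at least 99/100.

6

Prior odds = 0.0017/0.9983 = 17/9983.
Likelihood ratio of a positive result = 0.93/0.11 = 93/11.
Target posterior odds = 0.99/0.01 = 99.
Need (17/9983) × (93/11)ⁿ ≥ 99, i.e. (93/11)ⁿ ≥ 988317/17.
(93/11)⁵ ≈43196.8 falls short of 988317/17 but (93/11)⁶ ≈365209 reaches it, so n = 6.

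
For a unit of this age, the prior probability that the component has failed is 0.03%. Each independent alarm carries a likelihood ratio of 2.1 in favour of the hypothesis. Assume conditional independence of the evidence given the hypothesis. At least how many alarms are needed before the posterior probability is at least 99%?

18

Prior odds = 0.0003/0.9997 = 3/9997.
Likelihood ratio per alarm = 2.1.
Target posterior odds = 0.99/0.01 = 99.
Need (3/9997) × 2.1ⁿ ≥ 99, i.e. 2.1ⁿ ≥ 329901.
2.1¹⁷ ≈300419 falls short of 329901 but 2.1¹⁸ ≈630881 reaches it, so n = 18.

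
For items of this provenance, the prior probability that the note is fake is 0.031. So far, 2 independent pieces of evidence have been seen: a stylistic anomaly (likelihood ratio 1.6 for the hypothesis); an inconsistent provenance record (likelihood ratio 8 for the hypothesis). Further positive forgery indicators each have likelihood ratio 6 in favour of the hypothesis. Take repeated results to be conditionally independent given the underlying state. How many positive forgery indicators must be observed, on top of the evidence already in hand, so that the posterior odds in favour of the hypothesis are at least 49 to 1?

Prior odds = 0.031/0.969 = 31/969.
Combined Bayes factor of the evidence already in hand = 1.6 × 8 = 12.8.
Odds after that evidence = (31/969) × 12.8 = 1984/4845.
Target odds = 49.
Need 6ⁿ ≥ 49 ÷ (1984/4845) = 237405/1984.
6² = 36 falls short of 237405/1984 but 6³ = 216 reaches it, so n = 3.

3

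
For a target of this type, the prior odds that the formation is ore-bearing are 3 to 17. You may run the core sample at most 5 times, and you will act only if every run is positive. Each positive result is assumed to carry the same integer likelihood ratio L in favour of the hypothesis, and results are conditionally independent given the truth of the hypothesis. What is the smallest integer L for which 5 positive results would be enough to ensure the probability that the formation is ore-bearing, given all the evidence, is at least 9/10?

3

Prior odds = 3/17.
Target odds = 0.9/0.1 = 9.
Need L⁵ ≥ 9 ÷ (3/17) = 51.
2⁵ = 32 < 51 ≤ 243 = 3⁵, so L = 3.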